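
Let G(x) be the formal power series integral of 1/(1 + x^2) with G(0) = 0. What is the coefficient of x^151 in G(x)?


1/(1 + x^2) = sum_{j>=0} (-1)^j x^(2j). Integrating termwise with G(0) = 0:
G(x) = sum_{j>=0} (-1)^j x^(2j+1) / (2j+1) = arctan(x).
Only odd powers are nonzero. For x^151 write 151 = 2*75 + 1, giving
(-1)^75 / 151 = -1/151 = -1/151.

-1/151


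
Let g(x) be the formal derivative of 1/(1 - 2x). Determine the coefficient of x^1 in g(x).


Differentiate termwise: d/dx sum_{k>=0} 2^k x^k = sum_{k>=1} k 2^k x^(k-1) = sum_{j>=0} (j+1) 2^(j+1) x^j.
Equivalently, d/dx [1/(1 - 2x)] = 2/(1 - 2x)^2.
For j = 1: 2 * 2^2 = 2 * 4 = 8.

8


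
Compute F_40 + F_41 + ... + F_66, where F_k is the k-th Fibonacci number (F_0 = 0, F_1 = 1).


Use the identity sum_{k=0}^{N} F_k = F_{N+2} - 1 (which follows from F_{k+2} - F_{k+1} = F_k). Then
sum_{k=40}^{66} F_k = (F_{68} - 1) - (F_{41} - 1) = F_{68} - F_{41}.
Computing: F_{68} = 72723460248141, F_{41} = 165580141, so
Sum = 72723460248141 - 165580141 = 72723294668000.

72723294668000


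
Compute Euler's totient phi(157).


phi(n) counts integers in [1, n] coprime to n. Using the multiplicative formula phi(n) = n * prod_{p | n} (1 - 1/p):
157 = 157, so
phi(157) = 157 * (1 - 1/157) = 156.

156


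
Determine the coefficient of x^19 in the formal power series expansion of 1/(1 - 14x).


The geometric series identity gives 1/(1 - c x) = sum_{k>=0} c^k x^k, so the coefficient of x^k is c^k.
Here c = 14 and k = 19.
Computing: 14^19 = 5976303958948914397184

5976303958948914397184


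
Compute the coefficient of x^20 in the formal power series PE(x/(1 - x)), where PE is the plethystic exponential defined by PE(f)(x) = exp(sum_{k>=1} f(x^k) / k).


For f(x) = x/(1 - x) we have
sum_{k>=1} f(x^k) / k = sum_{k>=1} (1/k) * x^k / (1 - x^k) = sum_{k, m >= 1} x^(k m) / k,
which after exponentiating simplifies to
PE(x/(1 - x)) = prod_{k>=1} 1 / (1 - x^k).
This is the generating function for the partition function p(n), so the coefficient of x^20 is p(20).
Computing p(20) by dynamic programming over parts 1, 2, ..., 20: p(20) = 627.

627


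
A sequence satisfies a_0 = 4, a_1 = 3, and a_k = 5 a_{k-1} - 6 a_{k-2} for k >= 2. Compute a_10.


The characteristic equation is t^2 - 5 t + 6 = 0, with roots r_1 = 3 and r_2 = 2 (so c_1 = r_1 + r_2, c_2 = -r_1 r_2 as required).
One can use the closed form a_n = A r_1^n + B r_2^n, but direct iteration is more reliable:
a_0 = 4, a_1 = 3, a_2 = -9, a_3 = -63, a_4 = -261, a_5 = -927, a_6 = -3069, a_7 = -9783, a_8 = -30501, a_9 = -93807, a_10 = -286029.
So a_10 = -286029.

-286029


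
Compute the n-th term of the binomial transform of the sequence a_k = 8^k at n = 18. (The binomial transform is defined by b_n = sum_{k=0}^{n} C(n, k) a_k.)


With a_k = 8^k, b_n = sum_{k=0}^{n} C(n, k) 8^k = (1 + 8)^n by the binomial theorem.
For n = 18: (1 + 8)^18 = 9^18 = 150094635296999121.

150094635296999121


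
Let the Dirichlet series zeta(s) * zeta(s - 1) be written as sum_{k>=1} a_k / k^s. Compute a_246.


Convolution gives a_k = sum_{d | k} d * 1 = sum_{d | k} d = sigma(k), the sum of positive divisors of k.
For k = 246, the divisors are 1, 2, 3, 6, 41, 82, 123, 246, so
sigma(246) = 1 + 2 + 3 + 6 + 41 + 82 + 123 + 246 = 504.

504


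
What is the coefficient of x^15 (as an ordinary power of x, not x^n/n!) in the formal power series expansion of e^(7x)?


The exponential series is e^y = sum_{k>=0} y^k / k!. Substituting y = 7x gives
e^(7x) = sum_{k>=0} 7^k x^k / k!.
So the coefficient of x^n is a^n/n! with a = 7, n = 15:
7^15 / 15! = 4747561509943/1307674368000 = 96889010407/26687232000

96889010407/26687232000


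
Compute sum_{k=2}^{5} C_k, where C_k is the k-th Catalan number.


C_2 through C_5: 2, 5, 14, 42
Sum = 2 + 5 + 14 + 42
= 63

63


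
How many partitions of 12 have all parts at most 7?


Using the generating function (1-x)^(-1)(1-x^2)^(-1)...(1-x^7)^(-1),
the coefficient of x^12 counts these restricted partitions.
Result = 65

65


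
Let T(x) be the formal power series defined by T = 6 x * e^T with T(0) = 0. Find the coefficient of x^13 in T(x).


Apply the Lagrange inversion formula: if T = 6 x * phi(T) with phi(t) = e^t, then
[x^n] T = 6^n * (1/n) [t^(n-1)] phi(t)^n = 6^n * (1/n) [t^(n-1)] e^(n t) = 6^n * (1/n) * n^(n-1) / (n-1)! = 6^n * n^(n-1) / n!.
When c = 1 this is the Cayley count of rooted labeled trees on n vertices, divided by n!.
For n = 13: 6^13 * 13^12 / 13! = 13060694016 * 23298085122481/6227020800 = 94066914762214056/1925.

94066914762214056/1925


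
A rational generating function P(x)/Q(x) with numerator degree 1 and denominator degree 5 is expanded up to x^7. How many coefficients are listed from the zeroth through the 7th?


Expanding up to x^7 gives the coefficients for x^0, x^1, ..., x^7.
That is 7 + 1 = 8 coefficients in total.

8


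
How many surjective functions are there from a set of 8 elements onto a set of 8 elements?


By inclusion-exclusion on which target elements are missed, the number of surjections from an n-set onto a k-set is
surj(n, k) = sum_{j=0}^{k} (-1)^j C(k, j) (k - j)^n.
Equivalently surj(n, k) = k! * S(n, k), where S(n, k) is the Stirling number of the second kind.
For n = 8, k = 8:
S(8, 8) = 1, so
surj = 8! * 1 = 40320 * 1 = 40320.

40320


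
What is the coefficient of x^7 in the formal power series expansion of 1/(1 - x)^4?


The expansion 1/(1 - x)^r = sum_{k>=0} C(k + r - 1, r - 1) x^k follows from the multiset / negative-binomial theorem (or from repeated differentiation of the geometric series).
For r = 4 and k = 7:
C(10, 3) = 3628800 / (6 * 5040) = 120.

120


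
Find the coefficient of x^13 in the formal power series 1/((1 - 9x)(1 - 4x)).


By partial fractions or Cauchy convolution:
The coefficient equals sum_{k=0}^{13} 9^k * 4^(13-k).
= 4575304803901

4575304803901


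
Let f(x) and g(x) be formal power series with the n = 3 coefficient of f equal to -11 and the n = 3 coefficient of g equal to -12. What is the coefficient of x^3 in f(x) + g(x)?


Addition of formal power series is termwise.
The coefficient of x^3 in f + g = -11 + -12
= -23

-23


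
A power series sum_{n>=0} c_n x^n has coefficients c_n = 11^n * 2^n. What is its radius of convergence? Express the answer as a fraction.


By the root test (Cauchy-Hadamard), the radius is R = 1 / limsup_n |c_n|^(1/n).
Here |c_n|^(1/n) = (11^n * 2^n)^(1/n) = 11 * 2 = 22 for all n.
So R = 1/22 = 1/22.

1/22


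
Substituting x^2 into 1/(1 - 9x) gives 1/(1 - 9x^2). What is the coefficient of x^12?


The coefficient of x^(2m) in 1/(1 - 9x^2) is 9^m.
With n = 12 = 2*6, the coefficient is 9^6 = 531441.

531441


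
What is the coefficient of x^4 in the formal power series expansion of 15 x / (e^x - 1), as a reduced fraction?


The exponential generating function for Bernoulli numbers is
x / (e^x - 1) = sum_{k>=0} B_k x^k / k!.
So the coefficient of x^4 in 15 x / (e^x - 1) is 15 B_4 / 4!.
Computing: B_4 = -1/30, 4! = 24, giving
15 * -1/30 / 24 = -1/48.

-1/48


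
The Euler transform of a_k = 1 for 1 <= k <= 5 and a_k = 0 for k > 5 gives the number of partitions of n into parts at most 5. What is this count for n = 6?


Partitions of 6 into parts at most 5:
Using generating function (1-x)^(-1)(1-x^2)^(-1)...(1-x^5)^(-1),
the coefficient of x^6 = 10

10


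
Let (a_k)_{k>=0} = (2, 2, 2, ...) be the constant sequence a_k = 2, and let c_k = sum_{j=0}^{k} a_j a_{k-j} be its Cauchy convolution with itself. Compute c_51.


Since a_j = 2 for all j >= 0, the convolution sum becomes
c_k = sum_{j=0}^{k} 2 * 2 = 4 * (k + 1).
Equivalently, the generating function of (a_k) is 2/(1 - x) and its square is 4/(1 - x)^2 = sum_{k>=0} 4(k + 1) x^k.
For k = 51: 4 * 52 = 208.

208


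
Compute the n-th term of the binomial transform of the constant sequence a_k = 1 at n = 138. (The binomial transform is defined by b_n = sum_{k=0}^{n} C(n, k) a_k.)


With a_k = 1 for all k, b_n = sum_{k=0}^{n} C(n, k) = 2^n by the binomial theorem.
For n = 138: 2^138 = 348449143727040986586495598010130648530944.

348449143727040986586495598010130648530944


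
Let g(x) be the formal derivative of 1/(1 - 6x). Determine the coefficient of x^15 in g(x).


Differentiate termwise: d/dx sum_{k>=0} 6^k x^k = sum_{k>=1} k 6^k x^(k-1) = sum_{j>=0} (j+1) 6^(j+1) x^j.
Equivalently, d/dx [1/(1 - 6x)] = 6/(1 - 6x)^2.
For j = 15: 16 * 6^16 = 16 * 2821109907456 = 45137758519296.

45137758519296


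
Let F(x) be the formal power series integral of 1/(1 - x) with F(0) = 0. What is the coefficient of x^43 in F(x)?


1/(1 - x) = sum_{k>=0} x^k. Integrating termwise and using F(0) = 0 gives
F(x) = sum_{k>=0} x^(k+1) / (k+1) = sum_{m>=1} x^m / m = -ln(1 - x).
So the coefficient of x^43 is 1/43 = 1/43.

1/43


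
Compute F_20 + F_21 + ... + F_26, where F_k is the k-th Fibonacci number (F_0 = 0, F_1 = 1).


Use the identity sum_{k=0}^{N} F_k = F_{N+2} - 1 (which follows from F_{k+2} - F_{k+1} = F_k). Then
sum_{k=20}^{26} F_k = (F_{28} - 1) - (F_{21} - 1) = F_{28} - F_{21}.
Computing: F_{28} = 317811, F_{21} = 10946, so
Sum = 317811 - 10946 = 306865.

306865


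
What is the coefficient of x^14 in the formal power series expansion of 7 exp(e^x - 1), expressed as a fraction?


exp(e^x - 1) is the exponential generating function for the Bell numbers Bell_k: exp(e^x - 1) = sum_{k>=0} Bell_k x^k / k!.
So the coefficient of x^14 in 7 exp(e^x - 1) is 7 Bell_14 / 14!.
Computing: Bell_14 = 190899322 and 14! = 87178291200, giving
7 * 190899322/87178291200 = 95449661/6227020800.

95449661/6227020800


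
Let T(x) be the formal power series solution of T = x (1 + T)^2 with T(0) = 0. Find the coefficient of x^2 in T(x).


Apply the Lagrange inversion formula: if T = x * phi(T) with phi(t) = (1 + t)^2, then [x^n] T = (1/n) [t^(n-1)] phi(t)^n = (1/n) [t^(n-1)] (1 + t)^(2n) = (1/n) C(2n, n-1).
Using the identity C(2n, n-1) = C(2n, n) * n / (n+1), the unscaled factor equals C(2n, n) / (n+1) = C_n, the n-th Catalan number.
For n = 2: C_2 = C(4, 2) / 3 = 6/3 = 2 = 2.

2


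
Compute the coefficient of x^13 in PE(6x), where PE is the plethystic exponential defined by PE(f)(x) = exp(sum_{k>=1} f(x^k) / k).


With f(x) = 6x, the exponent is sum_{k>=1} 6 x^k / k = 6 * (-ln(1 - x)). Exponentiating:
PE(6x) = exp(-6 ln(1 - x)) = 1/(1 - x)^6.
By the negative binomial expansion, [x^n] 1/(1 - x)^6 = C(n + 5, 5).
For n = 13: C(18, 5) = 8568.

8568


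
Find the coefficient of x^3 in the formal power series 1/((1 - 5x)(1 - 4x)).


By partial fractions or Cauchy convolution:
The coefficient equals sum_{k=0}^{3} 5^k * 4^(3-k).
= 369

369


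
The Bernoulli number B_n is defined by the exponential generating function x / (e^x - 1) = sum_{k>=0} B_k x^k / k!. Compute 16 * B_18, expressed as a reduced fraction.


Bernoulli numbers can also be computed recursively via B_0 = 1 and sum_{j=0}^{m} C(m+1, j) B_j = 0 for m >= 1. Odd-index Bernoulli numbers vanish for k >= 3.
Computing B_18 = 43867/798, so 16 * B_18 = 16 * 43867/798 = 350936/399.

350936/399


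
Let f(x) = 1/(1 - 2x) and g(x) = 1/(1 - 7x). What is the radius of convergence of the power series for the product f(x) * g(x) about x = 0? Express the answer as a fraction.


The radius of 1/(1 - 2x) is 1/2 (nearest singularity at x = 1/2), and the radius of 1/(1 - 7x) is 1/7.
The product f(x)*g(x) = 1/((1 - 2x)(1 - 7x)) has singularities at both 1/2 and 1/7, so its radius of convergence is the distance to the nearest one:
min(1/2, 1/7) = 1/7.

1/7


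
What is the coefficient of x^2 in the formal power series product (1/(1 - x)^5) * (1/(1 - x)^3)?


Combine the factors: (1/(1 - x)^5) * (1/(1 - x)^3) = 1/(1 - x)^8.
Then use 1/(1 - x)^r = sum_{k>=0} C(k + r - 1, r - 1) x^k with r = 8 and k = 2:
C(9, 7) = 36.

36


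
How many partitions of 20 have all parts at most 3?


Using the generating function (1-x)^(-1)(1-x^2)^(-1)(1-x^3)^(-1),
the coefficient of x^20 counts these restricted partitions.
Result = 44

44


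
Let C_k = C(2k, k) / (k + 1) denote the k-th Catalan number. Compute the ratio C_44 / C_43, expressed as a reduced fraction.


Using C_k = (2k)! / (k! (k+1)!), the ratio C_{k+1}/C_k simplifies to
C_{k+1}/C_k = [(2k+2)! / ((k+1)! (k+2)!)] * [k! (k+1)! / (2k)!]
 = (2k+2)(2k+1) / ((k+1)(k+2)) = 2(2k+1) / (k+2).
For k = 43: 2(2*43 + 1) / (43 + 2) = 174/45 = 58/15.

58/15


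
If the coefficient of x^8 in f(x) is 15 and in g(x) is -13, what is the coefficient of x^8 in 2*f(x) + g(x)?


Scalar multiplication scales coefficients: 2 * 15 = 30.
Then add the g coefficient: 30 + -13
= 17

17


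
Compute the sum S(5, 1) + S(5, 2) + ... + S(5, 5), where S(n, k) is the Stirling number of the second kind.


By definition, S(n, k) counts partitions of an n-set into exactly k nonempty blocks.
Computing row n = 5 for k = 1..5:
S(5, k): 1, 15, 25, 10, 1
Sum = 52. (This equals Bell_5 since the sum runs over all k.)

52


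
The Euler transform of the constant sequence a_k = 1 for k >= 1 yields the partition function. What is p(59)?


The Euler transform converts the sequence a_k = 1 into the number of integer partitions.
Using the recurrence or dynamic programming:
p(59) = 831820

831820


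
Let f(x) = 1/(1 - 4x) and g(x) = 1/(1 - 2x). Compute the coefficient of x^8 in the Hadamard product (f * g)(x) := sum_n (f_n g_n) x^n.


f has coefficients f_k = 4^k and g has coefficients g_k = 2^k, so the Hadamard product has coefficient (f*g)_k = 4^k * 2^k = 8^k.
For k = 8: 8^8 = 16777216.

16777216


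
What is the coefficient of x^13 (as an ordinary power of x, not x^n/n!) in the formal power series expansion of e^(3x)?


The exponential series is e^y = sum_{k>=0} y^k / k!. Substituting y = 3x gives
e^(3x) = sum_{k>=0} 3^k x^k / k!.
So the coefficient of x^n is a^n/n! with a = 3, n = 13:
3^13 / 13! = 1594323/6227020800 = 6561/25625600

6561/25625600


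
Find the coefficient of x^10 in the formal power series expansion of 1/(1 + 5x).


Write 1/(1 + c x) = 1/(1 - (-c) x) and apply the geometric-series identity
1/(1 - y) = sum_{k>=0} y^k to get 1/(1 + c x) = sum_{k>=0} (-c)^k x^k.
So the coefficient of x^k is (-c)^k = (-1)^k * c^k.
Here c = 5 and k = 10:
(-5)^10 = 1 * 9765625 = 9765625

9765625


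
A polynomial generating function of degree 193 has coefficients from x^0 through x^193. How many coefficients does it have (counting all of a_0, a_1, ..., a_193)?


A polynomial of degree 193 takes the form a_0 + a_1 x + ... + a_193 x^193.
The number of coefficients is 193 + 1 = 194.

194


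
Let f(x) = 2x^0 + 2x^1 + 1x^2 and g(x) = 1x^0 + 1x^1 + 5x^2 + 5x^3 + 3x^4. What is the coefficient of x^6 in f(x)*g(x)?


Cauchy product at x^6:
1*3
= 3

3


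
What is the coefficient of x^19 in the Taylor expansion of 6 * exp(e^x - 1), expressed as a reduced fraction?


exp(e^x - 1) = sum_{k>=0} Bell_k x^k / k!, where Bell_k is the k-th Bell number.
So the coefficient of x^19 is 6 * Bell_19 / 19!.
Computing: Bell_19 = 5832742205057 and 19! = 121645100408832000, giving
6 * 5832742205057/121645100408832000 = 5832742205057/20274183401472000.

5832742205057/20274183401472000


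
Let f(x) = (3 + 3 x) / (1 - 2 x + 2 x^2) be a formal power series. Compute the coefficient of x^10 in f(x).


Write f(x) = sum_{k>=0} a_k x^k. Multiplying both sides by 1 - 2 x + 2 x^2 gives
(1 - 2 x + 2 x^2) sum_{k>=0} a_k x^k = 3 + 3 x.
Matching coefficients:
 x^0: a_0 = 3
 x^1: a_1 - 2 a_0 = 3  =>  a_1 = 2*3 + 3 = 9
 x^k (k >= 2): a_k = 2 a_{k-1} - 2 a_{k-2}.
Iterating: a_2 = 12, a_3 = 6, a_4 = -12, a_5 = -36, a_6 = -48, a_7 = -24, a_8 = 48, a_9 = 144, a_10 = 192.
So the coefficient of x^10 is 192.

192


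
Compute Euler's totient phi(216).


phi(n) counts integers in [1, n] coprime to n. Using the multiplicative formula phi(n) = n * prod_{p | n} (1 - 1/p):
216 = 2^3 * 3^3, so
phi(216) = 216 * (1 - 1/2) * (1 - 1/3) = 72.

72


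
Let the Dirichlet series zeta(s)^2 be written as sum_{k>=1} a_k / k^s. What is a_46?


The Dirichlet convolution of the constant function 1 with itself gives (1 * 1)(k) = sum_{d | k} 1 = d(k), the number of positive divisors of k.
Since zeta(s) = sum_{k>=1} 1/k^s, we have zeta(s)^2 = sum_{k>=1} d(k)/k^s, so a_k = d(k).
For k = 46: the divisors are 1, 2, 23, 46.
Count = 4.

4


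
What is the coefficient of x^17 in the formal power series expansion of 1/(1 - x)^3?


The negative binomial / multiset identity is
1/(1 - x)^r = sum_{k>=0} C(k + r - 1, r - 1) x^k.
Here r = 3 and k = 17, so the coefficient is
C(17 + 2, 2) = C(19, 2)
= 171

171


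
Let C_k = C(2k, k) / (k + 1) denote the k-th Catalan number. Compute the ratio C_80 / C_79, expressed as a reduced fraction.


Using C_k = (2k)! / (k! (k+1)!), the ratio C_{k+1}/C_k simplifies to
C_{k+1}/C_k = [(2k+2)! / ((k+1)! (k+2)!)] * [k! (k+1)! / (2k)!]
 = (2k+2)(2k+1) / ((k+1)(k+2)) = 2(2k+1) / (k+2).
For k = 79: 2(2*79 + 1) / (79 + 2) = 318/81 = 106/27.

106/27


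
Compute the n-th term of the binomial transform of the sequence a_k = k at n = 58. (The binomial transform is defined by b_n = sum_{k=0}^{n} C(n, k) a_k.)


With a_k = k, b_n = sum_{k=0}^{n} C(n, k) k. Using k * C(n, k) = n * C(n-1, k-1) gives b_n = n * sum_{k>=1} C(n-1, k-1) = n * 2^(n-1).
For n = 58: 58 * 2^57 = 58 * 144115188075855872 = 8358680908399640576.

8358680908399640576


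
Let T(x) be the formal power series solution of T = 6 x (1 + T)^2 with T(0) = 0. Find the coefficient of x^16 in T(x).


Apply the Lagrange inversion formula: if T = 6 x * phi(T) with phi(t) = (1 + t)^2, then [x^n] T = 6^n * (1/n) [t^(n-1)] phi(t)^n = 6^n * (1/n) [t^(n-1)] (1 + t)^(2n) = 6^n * (1/n) C(2n, n-1).
Using the identity C(2n, n-1) = C(2n, n) * n / (n+1), the unscaled factor equals C(2n, n) / (n+1) = C_n, the n-th Catalan number.
For n = 16: C_16 = C(32, 16) / 17 = 601080390/17 = 35357670.
With the 6^16 = 2821109907456 factor, the coefficient is 2821109907456 * 35357670 = 99747873141559787520.

99747873141559787520


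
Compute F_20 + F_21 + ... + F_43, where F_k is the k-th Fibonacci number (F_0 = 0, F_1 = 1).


Use the identity sum_{k=0}^{N} F_k = F_{N+2} - 1 (which follows from F_{k+2} - F_{k+1} = F_k). Then
sum_{k=20}^{43} F_k = (F_{45} - 1) - (F_{21} - 1) = F_{45} - F_{21}.
Computing: F_{45} = 1134903170, F_{21} = 10946, so
Sum = 1134903170 - 10946 = 1134892224.

1134892224


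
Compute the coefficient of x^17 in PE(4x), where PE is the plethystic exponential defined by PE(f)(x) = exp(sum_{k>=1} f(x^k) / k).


With f(x) = 4x, the exponent is sum_{k>=1} 4 x^k / k = 4 * (-ln(1 - x)). Exponentiating:
PE(4x) = exp(-4 ln(1 - x)) = 1/(1 - x)^4.
By the negative binomial expansion, [x^n] 1/(1 - x)^4 = C(n + 3, 3).
For n = 17: C(20, 3) = 1140.

1140


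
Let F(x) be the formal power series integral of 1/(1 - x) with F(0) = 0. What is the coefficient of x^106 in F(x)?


1/(1 - x) = sum_{k>=0} x^k. Integrating termwise and using F(0) = 0 gives
F(x) = sum_{k>=0} x^(k+1) / (k+1) = sum_{m>=1} x^m / m = -ln(1 - x).
So the coefficient of x^106 is 1/106 = 1/106.

1/106


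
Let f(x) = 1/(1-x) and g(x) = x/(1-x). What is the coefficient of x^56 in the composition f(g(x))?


First simplify the composition: f(g(x)) = 1/(1 - x/(1-x)) = (1-x)/((1-x) - x) = (1-x)/(1-2x).
Now extract the coefficient. Write (1-x)/(1-2x) = 1/(1-2x) - x/(1-2x).
The coefficient of x^n in 1/(1-2x) is 2^n, and in x/(1-2x) is 2^(n-1) (for n >= 1).
So the coefficient of x^56 is 2^56 - 2^55 = 72057594037927936 - 36028797018963968 = 36028797018963968.

36028797018963968


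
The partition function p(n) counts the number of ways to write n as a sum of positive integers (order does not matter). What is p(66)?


Using the generating function prod_{k>=1} 1/(1-x^k), we compute p(66).
By dynamic programming over parts 1 through 66:
p(66) = 2323520

2323520


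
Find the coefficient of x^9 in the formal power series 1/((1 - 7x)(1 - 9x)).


By partial fractions or Cauchy convolution:
The coefficient equals sum_{k=0}^{9} 7^k * 9^(9-k).
= 1602154576

1602154576


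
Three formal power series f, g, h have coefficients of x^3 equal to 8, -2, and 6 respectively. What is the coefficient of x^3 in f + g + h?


Series addition is componentwise:
8 + -2 + 6
= 12

12


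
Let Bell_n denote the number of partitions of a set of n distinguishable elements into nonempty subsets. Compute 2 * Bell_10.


Bell_10 can be computed from the Bell triangle or from Dobinski's identity Bell_n = (1/e) * sum_{k>=0} k^n / k!.
Computing Bell_10 = 115975.
Then 2 * 115975 = 231950.

231950


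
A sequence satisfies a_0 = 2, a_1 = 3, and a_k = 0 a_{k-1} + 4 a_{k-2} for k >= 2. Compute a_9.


The characteristic equation is t^2 - 0 t - 4 = 0, with roots r_1 = 2 and r_2 = -2 (so c_1 = r_1 + r_2, c_2 = -r_1 r_2 as required).
One can use the closed form a_n = A r_1^n + B r_2^n, but direct iteration is more reliable:
a_0 = 2, a_1 = 3, a_2 = 8, a_3 = 12, a_4 = 32, a_5 = 48, a_6 = 128, a_7 = 192, a_8 = 512, a_9 = 768.
So a_9 = 768.

768


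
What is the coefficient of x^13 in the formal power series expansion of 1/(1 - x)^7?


The expansion 1/(1 - x)^r = sum_{k>=0} C(k + r - 1, r - 1) x^k follows from the multiset / negative-binomial theorem (or from repeated differentiation of the geometric series).
For r = 7 and k = 13:
C(19, 6) = 121645100408832000 / (720 * 6227020800) = 27132.

27132


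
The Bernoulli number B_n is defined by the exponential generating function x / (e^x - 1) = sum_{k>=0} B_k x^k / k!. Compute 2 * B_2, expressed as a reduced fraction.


Bernoulli numbers can also be computed recursively via B_0 = 1 and sum_{j=0}^{m} C(m+1, j) B_j = 0 for m >= 1. Odd-index Bernoulli numbers vanish for k >= 3.
Computing B_2 = 1/6, so 2 * B_2 = 2 * 1/6 = 1/3.

1/3


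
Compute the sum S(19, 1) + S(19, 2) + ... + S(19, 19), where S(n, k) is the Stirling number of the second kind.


By definition, S(n, k) counts partitions of an n-set into exactly k nonempty blocks.
Computing row n = 19 for k = 1..19:
S(19, k): 1, 262143, 193448101, 11259666950, 147589284710, 693081601779, 1492924634839, 1709751003480, 1144614626805, 477297033785, 129413217791, 23466951300, 2892439160, 243577530, 13916778, 527136, 12597, 171, 1
Sum = 5832742205057. (This equals Bell_19 since the sum runs over all k.)

5832742205057


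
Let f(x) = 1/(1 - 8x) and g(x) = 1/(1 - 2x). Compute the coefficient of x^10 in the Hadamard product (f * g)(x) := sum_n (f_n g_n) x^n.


f has coefficients f_k = 8^k and g has coefficients g_k = 2^k, so the Hadamard product has coefficient (f*g)_k = 8^k * 2^k = 16^k.
For k = 10: 16^10 = 1099511627776.

1099511627776


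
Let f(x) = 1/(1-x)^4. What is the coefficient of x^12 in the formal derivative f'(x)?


Differentiate: d/dx [ 1/(1-x)^r ] = r / (1-x)^(r+1).
Here r = 4, so f'(x) = 4 / (1-x)^5.
The expansion of 1/(1-x)^(r+1) has coefficient of x^n equal to C(n+r, r).
So the coefficient of x^12 in f'(x) is
4 * C(16, 4) = 4 * 1820 = 7280

7280


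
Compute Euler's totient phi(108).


phi(n) counts integers in [1, n] coprime to n. Using the multiplicative formula phi(n) = n * prod_{p | n} (1 - 1/p):
108 = 2^2 * 3^3, so
phi(108) = 108 * (1 - 1/2) * (1 - 1/3) = 36.

36


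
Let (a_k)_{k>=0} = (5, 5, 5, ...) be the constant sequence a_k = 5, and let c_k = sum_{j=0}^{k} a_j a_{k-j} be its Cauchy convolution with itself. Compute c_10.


Since a_j = 5 for all j >= 0, the convolution sum becomes
c_k = sum_{j=0}^{k} 5 * 5 = 25 * (k + 1).
Equivalently, the generating function of (a_k) is 5/(1 - x) and its square is 25/(1 - x)^2 = sum_{k>=0} 25(k + 1) x^k.
For k = 10: 25 * 11 = 275.

275


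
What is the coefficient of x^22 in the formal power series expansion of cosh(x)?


The Maclaurin series is cosh(t) = sum_{m>=0} t^(2m) / (2m)!, so substituting t = x, only even powers of x are nonzero, with coefficient of x^(2m) equal to 1 / (2m)!.
For x^22 the coefficient is 1/22! = 1/1124000727777607680000 = 1/1124000727777607680000.

1/1124000727777607680000


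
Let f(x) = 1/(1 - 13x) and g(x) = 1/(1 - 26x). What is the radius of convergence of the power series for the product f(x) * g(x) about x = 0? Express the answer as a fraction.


The radius of 1/(1 - 13x) is 1/13 (nearest singularity at x = 1/13), and the radius of 1/(1 - 26x) is 1/26.
The product f(x)*g(x) = 1/((1 - 13x)(1 - 26x)) has singularities at both 1/13 and 1/26, so its radius of convergence is the distance to the nearest one:
min(1/13, 1/26) = 1/26.

1/26


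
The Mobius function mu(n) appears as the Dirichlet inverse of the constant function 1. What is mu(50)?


50 has a squared prime factor, so mu(50) = 0.
Factorization reveals a repeated prime.

0


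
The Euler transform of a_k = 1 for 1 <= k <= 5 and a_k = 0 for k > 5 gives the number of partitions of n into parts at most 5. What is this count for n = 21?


Partitions of 21 into parts at most 5:
Using generating function (1-x)^(-1)(1-x^2)^(-1)...(1-x^5)^(-1),
the coefficient of x^21 = 221

221


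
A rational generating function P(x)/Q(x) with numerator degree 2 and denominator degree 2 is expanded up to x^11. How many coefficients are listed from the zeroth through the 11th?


Expanding up to x^11 gives the coefficients for x^0, x^1, ..., x^11.
That is 11 + 1 = 12 coefficients in total.

12


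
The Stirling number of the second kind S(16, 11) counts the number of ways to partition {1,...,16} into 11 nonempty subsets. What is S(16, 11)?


Using the explicit formula S(n,k) = (1/k!) sum_{j=0}^{k} (-1)^(k-j) C(k,j) j^n:
S(16, 11) = 28936908
Equivalently, S(n,k) is n! times the coefficient of x^n in the EGF (e^x - 1)^k / k!.

28936908


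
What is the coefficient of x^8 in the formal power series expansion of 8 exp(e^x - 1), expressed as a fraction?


exp(e^x - 1) is the exponential generating function for the Bell numbers Bell_k: exp(e^x - 1) = sum_{k>=0} Bell_k x^k / k!.
So the coefficient of x^8 in 8 exp(e^x - 1) is 8 Bell_8 / 8!.
Computing: Bell_8 = 4140 and 8! = 40320, giving
8 * 4140/40320 = 23/28.

23/28


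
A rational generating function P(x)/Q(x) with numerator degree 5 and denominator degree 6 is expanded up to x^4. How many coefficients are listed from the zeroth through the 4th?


Expanding up to x^4 gives the coefficients for x^0, x^1, ..., x^4.
That is 4 + 1 = 5 coefficients in total.

5


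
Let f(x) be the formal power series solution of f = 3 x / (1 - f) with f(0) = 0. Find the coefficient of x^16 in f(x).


Apply Lagrange inversion: f = 3 x * phi(f) with phi(t) = 1/(1 - t), so
[x^n] f = 3^n * (1/n) [t^(n-1)] phi(t)^n = 3^n * (1/n) [t^(n-1)] (1 - t)^(-n) = 3^n * (1/n) C(2n - 2, n - 1) = 3^n * C_{n-1}.
For n = 16: C_15 = C(30, 15) / 16 = 155117520/16 = 9694845.
With the 3^16 = 43046721 factor, the coefficient is 43046721 * 9694845 = 417331287853245.

417331287853245


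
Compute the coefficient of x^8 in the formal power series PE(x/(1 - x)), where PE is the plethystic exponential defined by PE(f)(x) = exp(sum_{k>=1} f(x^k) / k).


For f(x) = x/(1 - x) we have
sum_{k>=1} f(x^k) / k = sum_{k>=1} (1/k) * x^k / (1 - x^k) = sum_{k, m >= 1} x^(k m) / k,
which after exponentiating simplifies to
PE(x/(1 - x)) = prod_{k>=1} 1 / (1 - x^k).
This is the generating function for the partition function p(n), so the coefficient of x^8 is p(8).
Computing p(8) by dynamic programming over parts 1, 2, ..., 8: p(8) = 22.

22


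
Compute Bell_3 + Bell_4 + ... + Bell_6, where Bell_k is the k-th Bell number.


Recall Bell_k counts set partitions of a k-set (with Bell_0 = 1 by convention).
Bell_3 through Bell_6: 5, 15, 52, 203
Sum = 5 + 15 + 52 + 203 = 275.

275


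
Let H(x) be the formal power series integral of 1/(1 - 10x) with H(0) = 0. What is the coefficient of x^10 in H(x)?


1/(1 - 10x) = sum_{k>=0} 10^k x^k. Integrating termwise with H(0) = 0:
H(x) = sum_{k>=0} 10^k x^(k+1) / (k+1) = sum_{m>=1} 10^(m-1) x^m / m.
For m = 10: 10^9/10 = 1000000000/10 = 100000000.

100000000


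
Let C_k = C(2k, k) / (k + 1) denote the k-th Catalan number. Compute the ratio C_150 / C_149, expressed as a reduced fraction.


Using C_k = (2k)! / (k! (k+1)!), the ratio C_{k+1}/C_k simplifies to
C_{k+1}/C_k = [(2k+2)! / ((k+1)! (k+2)!)] * [k! (k+1)! / (2k)!]
 = (2k+2)(2k+1) / ((k+1)(k+2)) = 2(2k+1) / (k+2).
For k = 149: 2(2*149 + 1) / (149 + 2) = 598/151 = 598/151.

598/151


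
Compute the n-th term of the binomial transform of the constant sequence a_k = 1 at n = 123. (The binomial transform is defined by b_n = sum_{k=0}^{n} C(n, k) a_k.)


With a_k = 1 for all k, b_n = sum_{k=0}^{n} C(n, k) = 2^n by the binomial theorem.
For n = 123: 2^123 = 10633823966279326983230456482242756608.

10633823966279326983230456482242756608


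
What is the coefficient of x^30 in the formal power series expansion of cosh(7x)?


The Maclaurin series is cosh(t) = sum_{m>=0} t^(2m) / (2m)!, so substituting t = 7x, only even powers of x are nonzero, with coefficient of x^(2m) equal to 7^(2m) / (2m)!.
For x^30 the coefficient is 7^30/30! = 22539340290692258087863249/265252859812191058636308480000000 = 9387480337647754305649/110475993257888820756480000000.

9387480337647754305649/110475993257888820756480000000


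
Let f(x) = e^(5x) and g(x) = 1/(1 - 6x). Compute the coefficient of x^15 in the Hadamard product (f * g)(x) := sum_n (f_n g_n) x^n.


Expanding: f_k = 5^k/k! (from e^(5x)) and g_k = 6^k (from 1/(1 - 6x)). So the Hadamard coefficient (f * g)_k = 5^k 6^k / k! = (30)^k / k!.
For k = 15: 30^15/15! = 14348907000000000000000/1307674368000 = 76886718750000/7007.

76886718750000/7007


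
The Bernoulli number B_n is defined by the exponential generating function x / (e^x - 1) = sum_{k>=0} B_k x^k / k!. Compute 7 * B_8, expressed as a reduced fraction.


Bernoulli numbers can also be computed recursively via B_0 = 1 and sum_{j=0}^{m} C(m+1, j) B_j = 0 for m >= 1. Odd-index Bernoulli numbers vanish for k >= 3.
Computing B_8 = -1/30, so 7 * B_8 = 7 * -1/30 = -7/30.

-7/30


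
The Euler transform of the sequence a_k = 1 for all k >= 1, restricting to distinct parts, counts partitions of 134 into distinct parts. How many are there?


Partitions of 134 into distinct parts can be computed via generating function.
Product (1+x)(1+x^2)(1+x^3)...
The coefficient of x^134 = 6240974

6240974


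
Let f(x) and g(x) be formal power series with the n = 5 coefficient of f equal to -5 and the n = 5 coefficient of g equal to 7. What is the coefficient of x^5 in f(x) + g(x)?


Addition of formal power series is termwise.
The coefficient of x^5 in f + g = -5 + 7
= 2

2


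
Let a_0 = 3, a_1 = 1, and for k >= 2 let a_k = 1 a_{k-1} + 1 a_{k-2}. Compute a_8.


Iterating the recurrence forward:
a_0 = 3
a_1 = 1
a_2 = 1*1 + 1*3 = 4
a_3 = 1*4 + 1*1 = 5
a_4 = 1*5 + 1*4 = 9
a_5 = 1*9 + 1*5 = 14
a_6 = 1*14 + 1*9 = 23
a_7 = 1*23 + 1*14 = 37
a_8 = 1*37 + 1*23 = 60
So a_8 = 60.

60


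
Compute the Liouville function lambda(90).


The Liouville function is lambda(k) = (-1)^Omega(k), where Omega(k) counts the prime factors of k with multiplicity.
Factoring: 90 = 2 * 3 * 3 * 5, so Omega(90) = 4.
lambda(90) = (-1)^4 = 1.

1


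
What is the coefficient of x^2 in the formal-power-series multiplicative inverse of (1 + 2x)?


The inverse is 1/(1 + 2x). Apply the geometric identity 1/(1 - y) = sum_{k>=0} y^k with y = -2x:
1/(1 + 2x) = sum_{k>=0} (-2)^k x^k.
So the coefficient of x^2 is (-2)^2 = 4.

4


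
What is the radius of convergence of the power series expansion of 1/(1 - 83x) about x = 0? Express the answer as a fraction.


Expanding 1/(1 - 83x) = sum_{k>=0} 83^k x^k, the series converges when |83x| < 1, i.e., |x| < 1/83.
So the radius of convergence is 1/83 = 1/83.

1/83


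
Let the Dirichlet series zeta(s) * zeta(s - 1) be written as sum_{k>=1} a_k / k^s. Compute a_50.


Convolution gives a_k = sum_{d | k} d * 1 = sum_{d | k} d = sigma(k), the sum of positive divisors of k.
For k = 50, the divisors are 1, 2, 5, 10, 25, 50, so
sigma(50) = 1 + 2 + 5 + 10 + 25 + 50 = 93.

93


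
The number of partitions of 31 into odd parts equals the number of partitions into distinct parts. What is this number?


Computing partitions of 31 into odd parts (1, 3, 5, ...):
Using the generating function prod_{k>=0} 1/(1-x^(2k+1)),
the count is 340

340


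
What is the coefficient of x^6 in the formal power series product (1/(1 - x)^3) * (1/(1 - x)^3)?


Combine the factors: (1/(1 - x)^3) * (1/(1 - x)^3) = 1/(1 - x)^6.
Then use 1/(1 - x)^r = sum_{k>=0} C(k + r - 1, r - 1) x^k with r = 6 and k = 6:
C(11, 5) = 462.

462


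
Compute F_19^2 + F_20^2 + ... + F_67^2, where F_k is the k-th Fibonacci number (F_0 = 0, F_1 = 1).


There is a standard identity sum_{k=0}^{N} F_k^2 = F_N * F_{N+1} (proved inductively from the telescoping relation F_k^2 = F_k F_{k+1} - F_{k-1} F_k). Then
sum_{k=19}^{67} F_k^2 = F_67 F_68 - F_18 F_19.
Computing: F_67 = 44945570212853, F_68 = 72723460248141, F_18 = 2584, F_19 = 4181.
Sum = 44945570212853 * 72723460248141 - 2584 * 4181 = 3268597388704445369556752569.

3268597388704445369556752569


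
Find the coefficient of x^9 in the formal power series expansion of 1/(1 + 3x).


Write 1/(1 + c x) = 1/(1 - (-c) x) and apply the geometric-series identity
1/(1 - y) = sum_{k>=0} y^k to get 1/(1 + c x) = sum_{k>=0} (-c)^k x^k.
So the coefficient of x^k is (-c)^k = (-1)^k * c^k.
Here c = 3 and k = 9:
(-3)^9 = -1 * 19683 = -19683

-19683


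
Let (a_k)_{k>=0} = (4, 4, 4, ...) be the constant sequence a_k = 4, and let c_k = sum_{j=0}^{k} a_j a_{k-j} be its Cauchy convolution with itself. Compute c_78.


Since a_j = 4 for all j >= 0, the convolution sum becomes
c_k = sum_{j=0}^{k} 4 * 4 = 16 * (k + 1).
Equivalently, the generating function of (a_k) is 4/(1 - x) and its square is 16/(1 - x)^2 = sum_{k>=0} 16(k + 1) x^k.
For k = 78: 16 * 79 = 1264.

1264


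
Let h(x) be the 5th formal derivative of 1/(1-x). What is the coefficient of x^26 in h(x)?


Differentiating 5 times: d^5/dx^5 [1/(1-x)] = 5!/(1-x)^6.
The expansion 1/(1-x)^6 = sum_{k>=0} C(k+5, 5) x^k, so the coefficient of x^n in 5!/(1-x)^6 is 5! * C(n+5, 5).
For n = 26: 120 * C(31, 5) = 120 * 169911 = 20389320

20389320


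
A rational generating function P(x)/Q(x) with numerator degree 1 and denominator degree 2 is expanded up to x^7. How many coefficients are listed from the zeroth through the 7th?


Expanding up to x^7 gives the coefficients for x^0, x^1, ..., x^7.
That is 7 + 1 = 8 coefficients in total.

8


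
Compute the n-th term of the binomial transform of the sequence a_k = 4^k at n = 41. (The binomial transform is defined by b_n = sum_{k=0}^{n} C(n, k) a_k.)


With a_k = 4^k, b_n = sum_{k=0}^{n} C(n, k) 4^k = (1 + 4)^n by the binomial theorem.
For n = 41: (1 + 4)^41 = 5^41 = 45474735088646411895751953125.

45474735088646411895751953125


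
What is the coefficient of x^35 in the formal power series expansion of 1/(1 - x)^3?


The negative binomial / multiset identity is
1/(1 - x)^r = sum_{k>=0} C(k + r - 1, r - 1) x^k.
Here r = 3 and k = 35, so the coefficient is
C(35 + 2, 2) = C(37, 2)
= 666

666


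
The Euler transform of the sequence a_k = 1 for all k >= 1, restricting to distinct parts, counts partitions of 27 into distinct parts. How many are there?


Partitions of 27 into distinct parts can be computed via generating function.
Product (1+x)(1+x^2)(1+x^3)...
The coefficient of x^27 = 192

192


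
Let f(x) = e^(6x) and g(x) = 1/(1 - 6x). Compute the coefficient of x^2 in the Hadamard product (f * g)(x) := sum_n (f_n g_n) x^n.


Expanding: f_k = 6^k/k! (from e^(6x)) and g_k = 6^k (from 1/(1 - 6x)). So the Hadamard coefficient (f * g)_k = 6^k 6^k / k! = (36)^k / k!.
For k = 2: 36^2/2! = 1296/2 = 648.

648


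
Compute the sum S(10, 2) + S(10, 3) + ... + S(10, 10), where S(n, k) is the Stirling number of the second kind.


By definition, S(n, k) counts partitions of an n-set into exactly k nonempty blocks.
Computing row n = 10 for k = 2..10:
S(10, k): 511, 9330, 34105, 42525, 22827, 5880, 750, 45, 1
Sum = 115974.

115974


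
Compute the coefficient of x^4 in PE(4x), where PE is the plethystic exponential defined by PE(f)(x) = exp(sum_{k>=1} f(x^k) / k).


With f(x) = 4x, the exponent is sum_{k>=1} 4 x^k / k = 4 * (-ln(1 - x)). Exponentiating:
PE(4x) = exp(-4 ln(1 - x)) = 1/(1 - x)^4.
By the negative binomial expansion, [x^n] 1/(1 - x)^4 = C(n + 3, 3).
For n = 4: C(7, 3) = 35.

35


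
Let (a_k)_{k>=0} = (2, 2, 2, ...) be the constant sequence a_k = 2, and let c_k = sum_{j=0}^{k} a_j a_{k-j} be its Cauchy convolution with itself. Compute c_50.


Since a_j = 2 for all j >= 0, the convolution sum becomes
c_k = sum_{j=0}^{k} 2 * 2 = 4 * (k + 1).
Equivalently, the generating function of (a_k) is 2/(1 - x) and its square is 4/(1 - x)^2 = sum_{k>=0} 4(k + 1) x^k.
For k = 50: 4 * 51 = 204.

204


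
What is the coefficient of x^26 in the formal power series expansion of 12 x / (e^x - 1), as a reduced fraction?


The exponential generating function for Bernoulli numbers is
x / (e^x - 1) = sum_{k>=0} B_k x^k / k!.
So the coefficient of x^26 in 12 x / (e^x - 1) is 12 B_26 / 26!.
Computing: B_26 = 8553103/6, 26! = 403291461126605635584000000, giving
12 * 8553103/6 / 403291461126605635584000000 = 657931/15511210043330985984000000.

657931/15511210043330985984000000


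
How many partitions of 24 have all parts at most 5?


Using the generating function (1-x)^(-1)(1-x^2)^(-1)...(1-x^5)^(-1),
the coefficient of x^24 counts these restricted partitions.
Result = 333

333


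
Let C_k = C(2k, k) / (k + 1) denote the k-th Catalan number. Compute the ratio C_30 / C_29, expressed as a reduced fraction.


Using C_k = (2k)! / (k! (k+1)!), the ratio C_{k+1}/C_k simplifies to
C_{k+1}/C_k = [(2k+2)! / ((k+1)! (k+2)!)] * [k! (k+1)! / (2k)!]
 = (2k+2)(2k+1) / ((k+1)(k+2)) = 2(2k+1) / (k+2).
For k = 29: 2(2*29 + 1) / (29 + 2) = 118/31 = 118/31.

118/31


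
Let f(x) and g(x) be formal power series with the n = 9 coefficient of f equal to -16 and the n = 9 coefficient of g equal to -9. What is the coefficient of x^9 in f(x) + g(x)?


Addition of formal power series is termwise.
The coefficient of x^9 in f + g = -16 + -9
= -25

-25


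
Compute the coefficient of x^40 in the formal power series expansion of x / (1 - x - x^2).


Let f(x) = sum_{k>=0} a_k x^k. Multiplying f(x) * (1 - x - x^2) = x and matching coefficients gives a_0 = 0, a_1 = 1, and a_k = a_{k-1} + a_{k-2} for k >= 2. These are the Fibonacci numbers F_k.
Iterating from F_0 = 0, F_1 = 1:
F_0=0, F_1=1, F_2=1, F_3=2, F_4=3, F_5=5, F_6=8, F_7=13, F_8=21, F_9=34, ...
F_40 = 102334155.

102334155


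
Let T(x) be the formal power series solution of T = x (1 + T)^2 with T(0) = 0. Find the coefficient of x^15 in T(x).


Apply the Lagrange inversion formula: if T = x * phi(T) with phi(t) = (1 + t)^2, then [x^n] T = (1/n) [t^(n-1)] phi(t)^n = (1/n) [t^(n-1)] (1 + t)^(2n) = (1/n) C(2n, n-1).
Using the identity C(2n, n-1) = C(2n, n) * n / (n+1), the unscaled factor equals C(2n, n) / (n+1) = C_n, the n-th Catalan number.
For n = 15: C_15 = C(30, 15) / 16 = 155117520/16 = 9694845 = 9694845.

9694845


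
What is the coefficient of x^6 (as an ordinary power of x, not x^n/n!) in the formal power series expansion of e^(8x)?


The exponential series is e^y = sum_{k>=0} y^k / k!. Substituting y = 8x gives
e^(8x) = sum_{k>=0} 8^k x^k / k!.
So the coefficient of x^n is a^n/n! with a = 8, n = 6:
8^6 / 6! = 262144/720 = 16384/45

16384/45


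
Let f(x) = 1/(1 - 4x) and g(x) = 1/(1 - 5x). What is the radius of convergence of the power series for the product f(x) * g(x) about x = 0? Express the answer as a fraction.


The radius of 1/(1 - 4x) is 1/4 (nearest singularity at x = 1/4), and the radius of 1/(1 - 5x) is 1/5.
The product f(x)*g(x) = 1/((1 - 4x)(1 - 5x)) has singularities at both 1/4 and 1/5, so its radius of convergence is the distance to the nearest one:
min(1/4, 1/5) = 1/5.

1/5


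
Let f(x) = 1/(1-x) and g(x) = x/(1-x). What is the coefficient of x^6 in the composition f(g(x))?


First simplify the composition: f(g(x)) = 1/(1 - x/(1-x)) = (1-x)/((1-x) - x) = (1-x)/(1-2x).
Now extract the coefficient. Write (1-x)/(1-2x) = 1/(1-2x) - x/(1-2x).
The coefficient of x^n in 1/(1-2x) is 2^n, and in x/(1-2x) is 2^(n-1) (for n >= 1).
So the coefficient of x^6 is 2^6 - 2^5 = 64 - 32 = 32.

32
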